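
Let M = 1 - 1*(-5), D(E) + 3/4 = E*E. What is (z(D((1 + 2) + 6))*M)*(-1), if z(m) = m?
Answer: -963/2 ≈ -481.50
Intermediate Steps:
D(E) = -3/4 + E**2 (D(E) = -3/4 + E*E = -3/4 + E**2)
M = 6 (M = 1 + 5 = 6)
(z(D((1 + 2) + 6))*M)*(-1) = ((-3/4 + ((1 + 2) + 6)**2)*6)*(-1) = ((-3/4 + (3 + 6)**2)*6)*(-1) = ((-3/4 + 9**2)*6)*(-1) = ((-3/4 + 81)*6)*(-1) = ((321/4)*6)*(-1) = (963/2)*(-1) = -963/2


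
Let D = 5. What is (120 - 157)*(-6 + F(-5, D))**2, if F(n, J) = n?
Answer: -4477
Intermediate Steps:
(120 - 157)*(-6 + F(-5, D))**2 = (120 - 157)*(-6 - 5)**2 = -37*(-11)**2 = -37*121 = -4477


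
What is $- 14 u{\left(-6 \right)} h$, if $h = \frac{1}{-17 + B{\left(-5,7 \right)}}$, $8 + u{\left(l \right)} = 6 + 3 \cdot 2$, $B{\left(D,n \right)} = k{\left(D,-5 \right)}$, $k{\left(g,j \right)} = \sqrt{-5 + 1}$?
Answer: $\frac{952}{293} + \frac{112 i}{293} \approx 3.2491 + 0.38225 i$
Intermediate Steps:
$k{\left(g,j \right)} = 2 i$ ($k{\left(g,j \right)} = \sqrt{-4} = 2 i$)
$B{\left(D,n \right)} = 2 i$
$u{\left(l \right)} = 4$ ($u{\left(l \right)} = -8 + \left(6 + 3 \cdot 2\right) = -8 + \left(6 + 6\right) = -8 + 12 = 4$)
$h = \frac{-17 - 2 i}{293}$ ($h = \frac{1}{-17 + 2 i} = \frac{-17 - 2 i}{293} \approx -0.05802 - 0.0068259 i$)
$- 14 u{\left(-6 \right)} h = \left(-14\right) 4 \left(- \frac{17}{293} - \frac{2 i}{293}\right) = - 56 \left(- \frac{17}{293} - \frac{2 i}{293}\right) = \frac{952}{293} + \frac{112 i}{293}$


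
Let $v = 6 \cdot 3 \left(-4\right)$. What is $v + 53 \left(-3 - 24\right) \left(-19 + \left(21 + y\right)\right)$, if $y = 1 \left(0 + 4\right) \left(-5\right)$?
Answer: $25686$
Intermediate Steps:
$v = -72$ ($v = 18 \left(-4\right) = -72$)
$y = -20$ ($y = 1 \cdot 4 \left(-5\right) = 1 \left(-20\right) = -20$)
$v + 53 \left(-3 - 24\right) \left(-19 + \left(21 + y\right)\right) = -72 + 53 \left(-3 - 24\right) \left(-19 + \left(21 - 20\right)\right) = -72 + 53 \left(- 27 \left(-19 + 1\right)\right) = -72 + 53 \left(\left(-27\right) \left(-18\right)\right) = -72 + 53 \cdot 486 = -72 + 25758 = 25686$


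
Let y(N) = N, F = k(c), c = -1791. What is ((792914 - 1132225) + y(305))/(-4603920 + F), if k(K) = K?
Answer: 113002/1535237 ≈ 0.073606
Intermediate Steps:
F = -1791
((792914 - 1132225) + y(305))/(-4603920 + F) = ((792914 - 1132225) + 305)/(-4603920 - 1791) = (-339311 + 305)/(-4605711) = -339006*(-1/4605711) = 113002/1535237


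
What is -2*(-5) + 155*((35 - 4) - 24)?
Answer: 1095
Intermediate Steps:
-2*(-5) + 155*((35 - 4) - 24) = 10 + 155*(31 - 24) = 10 + 155*7 = 10 + 1085 = 1095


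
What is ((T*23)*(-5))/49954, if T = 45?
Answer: -5175/49954 ≈ -0.10360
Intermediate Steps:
((T*23)*(-5))/49954 = ((45*23)*(-5))/49954 = (1035*(-5))*(1/49954) = -5175*1/49954 = -5175/49954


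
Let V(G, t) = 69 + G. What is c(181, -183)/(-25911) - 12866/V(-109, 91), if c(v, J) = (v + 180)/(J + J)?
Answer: 30503443339/94834260 ≈ 321.65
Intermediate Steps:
c(v, J) = (180 + v)/(2*J) (c(v, J) = (180 + v)/((2*J)) = (180 + v)*(1/(2*J)) = (180 + v)/(2*J))
c(181, -183)/(-25911) - 12866/V(-109, 91) = ((½)*(180 + 181)/(-183))/(-25911) - 12866/(69 - 109) = ((½)*(-1/183)*361)*(-1/25911) - 12866/(-40) = -361/366*(-1/25911) - 12866*(-1/40) = 361/9483426 + 6433/20 = 30503443339/94834260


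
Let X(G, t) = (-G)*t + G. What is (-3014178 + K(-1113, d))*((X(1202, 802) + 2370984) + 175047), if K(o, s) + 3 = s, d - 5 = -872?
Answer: -4773511429992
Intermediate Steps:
d = -867 (d = 5 - 872 = -867)
K(o, s) = -3 + s
X(G, t) = G - G*t (X(G, t) = -G*t + G = G - G*t)
(-3014178 + K(-1113, d))*((X(1202, 802) + 2370984) + 175047) = (-3014178 + (-3 - 867))*((1202*(1 - 1*802) + 2370984) + 175047) = (-3014178 - 870)*((1202*(1 - 802) + 2370984) + 175047) = -3015048*((1202*(-801) + 2370984) + 175047) = -3015048*((-962802 + 2370984) + 175047) = -3015048*(1408182 + 175047) = -3015048*1583229 = -4773511429992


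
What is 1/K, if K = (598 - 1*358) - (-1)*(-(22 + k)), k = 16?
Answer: 1/202 ≈ 0.0049505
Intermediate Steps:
K = 202 (K = (598 - 1*358) - (-1)*(-(22 + 16)) = (598 - 358) - (-1)*(-1*38) = 240 - (-1)*(-38) = 240 - 1*38 = 240 - 38 = 202)
1/K = 1/202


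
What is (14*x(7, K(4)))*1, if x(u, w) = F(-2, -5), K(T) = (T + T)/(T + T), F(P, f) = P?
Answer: -28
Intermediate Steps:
K(T) = 1 (K(T) = (2*T)/((2*T)) = (2*T)*(1/(2*T)) = 1)
x(u, w) = -2
(14*x(7, K(4)))*1 = (14*(-2))*1 = -28*1 = -28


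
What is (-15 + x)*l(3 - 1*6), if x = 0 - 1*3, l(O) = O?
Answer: 54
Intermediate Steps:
x = -3 (x = 0 - 3 = -3)
(-15 + x)*l(3 - 1*6) = (-15 - 3)*(3 - 1*6) = -18*(3 - 6) = -18*(-3) = 54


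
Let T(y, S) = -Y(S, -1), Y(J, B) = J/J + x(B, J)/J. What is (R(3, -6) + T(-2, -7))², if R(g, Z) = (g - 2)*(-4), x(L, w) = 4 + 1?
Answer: 900/49 ≈ 18.367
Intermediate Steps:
x(L, w) = 5
Y(J, B) = 1 + 5/J (Y(J, B) = J/J + 5/J = 1 + 5/J)
T(y, S) = -(5 + S)/S
R(g, Z) = 8 - 4*g (R(g, Z) = (-2 + g)*(-4) = 8 - 4*g)
(R(3, -6) + T(-2, -7))² = ((8 - 4*3) + (-5 - 1*(-7))/(-7))² = ((8 - 12) - (-5 + 7)/7)² = (-4 - ⅐*2)² = (-4 - 2/7)² = (-30/7)² = 900/49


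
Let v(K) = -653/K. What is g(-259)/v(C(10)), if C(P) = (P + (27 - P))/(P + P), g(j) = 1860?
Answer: -2511/653 ≈ -3.8453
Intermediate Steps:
C(P) = 27/(2*P) (C(P) = 27/((2*P)) = 27*(1/(2*P)) = 27/(2*P))
g(-259)/v(C(10)) = 1860/((-653/((27/2)/10))) = 1860/((-653/((27/2)*(⅒)))) = 1860/((-653/27/20)) = 1860/((-653*20/27)) = 1860/(-13060/27) = 1860*(-27/13060) = -2511/653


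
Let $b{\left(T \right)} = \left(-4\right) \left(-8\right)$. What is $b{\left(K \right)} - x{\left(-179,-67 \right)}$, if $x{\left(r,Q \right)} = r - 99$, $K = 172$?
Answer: $310$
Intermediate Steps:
$x{\left(r,Q \right)} = -99 + r$ ($x{\left(r,Q \right)} = r - 99 = -99 + r$)
$b{\left(T \right)} = 32$
$b{\left(K \right)} - x{\left(-179,-67 \right)} = 32 - \left(-99 - 179\right) = 32 - -278 = 32 + 278 = 310$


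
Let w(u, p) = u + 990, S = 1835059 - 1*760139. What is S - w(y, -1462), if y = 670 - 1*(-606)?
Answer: 1072654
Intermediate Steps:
S = 1074920 (S = 1835059 - 760139 = 1074920)
y = 1276 (y = 670 + 606 = 1276)
w(u, p) = 990 + u
S - w(y, -1462) = 1074920 - (990 + 1276) = 1074920 - 1*2266 = 1074920 - 2266 = 1072654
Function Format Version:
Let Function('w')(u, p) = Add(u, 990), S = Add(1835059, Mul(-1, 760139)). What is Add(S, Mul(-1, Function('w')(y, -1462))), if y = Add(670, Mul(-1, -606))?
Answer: 1072654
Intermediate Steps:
S = 1074920 (S = Add(1835059, -760139) = 1074920)
y = 1276 (y = Add(670, 606) = 1276)
Function('w')(u, p) = Add(990, u)
Add(S, Mul(-1, Function('w')(y, -1462))) = Add(1074920, Mul(-1, Add(990, 1276))) = Add(1074920, Mul(-1, 2266)) = Add(1074920, -2266) = 1072654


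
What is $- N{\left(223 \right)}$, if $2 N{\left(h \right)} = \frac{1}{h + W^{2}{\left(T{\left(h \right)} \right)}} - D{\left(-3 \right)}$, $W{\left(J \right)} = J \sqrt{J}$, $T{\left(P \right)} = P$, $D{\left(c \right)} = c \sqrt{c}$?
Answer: $- \frac{1}{22179580} - \frac{3 i \sqrt{3}}{2} \approx -4.5086 \cdot 10^{-8} - 2.5981 i$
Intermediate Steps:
$D{\left(c \right)} = c^{\frac{3}{2}}$
$W{\left(J \right)} = J^{\frac{3}{2}}$
$N{\left(h \right)} = \frac{1}{2 \left(h + h^{3}\right)} + \frac{3 i \sqrt{3}}{2}$ ($N{\left(h \right)} = \frac{\frac{1}{h + \left(h^{\frac{3}{2}}\right)^{2}} - \left(-3\right)^{\frac{3}{2}}}{2} = \frac{\frac{1}{h + h^{3}} - - 3 i \sqrt{3}}{2} = \frac{\frac{1}{h + h^{3}} + 3 i \sqrt{3}}{2} = \frac{1}{2 \left(h + h^{3}\right)} + \frac{3 i \sqrt{3}}{2}$)
$- N{\left(223 \right)} = - \frac{1 + 3 i 223 \sqrt{3} + 3 i \sqrt{3} \cdot 223^{3}}{2 \cdot 223 \left(1 + 223^{2}\right)} = - \frac{1 + 669 i \sqrt{3} + 3 i \sqrt{3} \cdot 11089567}{2 \cdot 223 \left(1 + 49729\right)} = - \frac{1 + 669 i \sqrt{3} + 33268701 i \sqrt{3}}{2 \cdot 223 \cdot 49730} = - \frac{1 + 33269370 i \sqrt{3}}{2 \cdot 223 \cdot 49730} = - (\frac{1}{22179580} + \frac{3 i \sqrt{3}}{2}) = - \frac{1}{22179580} - \frac{3 i \sqrt{3}}{2}$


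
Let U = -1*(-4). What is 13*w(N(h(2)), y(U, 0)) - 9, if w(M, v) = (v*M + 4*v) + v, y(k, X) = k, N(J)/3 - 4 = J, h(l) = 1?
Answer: 1031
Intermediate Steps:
N(J) = 12 + 3*J
U = 4
w(M, v) = 5*v + M*v (w(M, v) = (M*v + 4*v) + v = (4*v + M*v) + v = 5*v + M*v)
13*w(N(h(2)), y(U, 0)) - 9 = 13*(4*(5 + (12 + 3*1))) - 9 = 13*(4*(5 + (12 + 3))) - 9 = 13*(4*(5 + 15)) - 9 = 13*(4*20) - 9 = 13*80 - 9 = 1040 - 9 = 1031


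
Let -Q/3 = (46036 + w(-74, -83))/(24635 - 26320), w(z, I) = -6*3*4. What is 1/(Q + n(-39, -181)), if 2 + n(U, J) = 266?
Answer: 1685/582732 ≈ 0.0028916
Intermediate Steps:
w(z, I) = -72 (w(z, I) = -18*4 = -72)
n(U, J) = 264 (n(U, J) = -2 + 266 = 264)
Q = 137892/1685 (Q = -3*(46036 - 72)/(24635 - 26320) = -137892/(-1685) = -137892*(-1)/1685 = -3*(-45964/1685) = 137892/1685 ≈ 81.835)
1/(Q + n(-39, -181)) = 1/(137892/1685 + 264) = 1/(582732/1685) = 1685/582732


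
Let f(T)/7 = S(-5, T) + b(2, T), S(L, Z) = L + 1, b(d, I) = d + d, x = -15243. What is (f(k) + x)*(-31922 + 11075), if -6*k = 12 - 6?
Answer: 317770821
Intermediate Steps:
k = -1 (k = -(12 - 6)/6 = -⅙*6 = -1)
b(d, I) = 2*d
S(L, Z) = 1 + L
f(T) = 0 (f(T) = 7*((1 - 5) + 2*2) = 7*(-4 + 4) = 7*0 = 0)
(f(k) + x)*(-31922 + 11075) = (0 - 15243)*(-31922 + 11075) = -15243*(-20847) = 317770821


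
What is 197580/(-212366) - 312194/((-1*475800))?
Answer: -6927293249/25260935700 ≈ -0.27423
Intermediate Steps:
197580/(-212366) - 312194/((-1*475800)) = 197580*(-1/212366) - 312194/(-475800) = -98790/106183 - 312194*(-1/475800) = -98790/106183 + 156097/237900 = -6927293249/25260935700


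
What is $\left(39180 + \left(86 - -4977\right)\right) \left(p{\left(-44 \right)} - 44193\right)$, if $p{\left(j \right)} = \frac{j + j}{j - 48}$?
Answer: $- \frac{44969337331}{23} \approx -1.9552 \cdot 10^{9}$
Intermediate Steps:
$p{\left(j \right)} = \frac{2 j}{-48 + j}$
$\left(39180 + \left(86 - -4977\right)\right) \left(p{\left(-44 \right)} - 44193\right) = \left(39180 + \left(86 - -4977\right)\right) \left(2 \left(-44\right) \frac{1}{-48 - 44} - 44193\right) = \left(39180 + \left(86 + 4977\right)\right) \left(2 \left(-44\right) \frac{1}{-92} - 44193\right) = \left(39180 + 5063\right) \left(2 \left(-44\right) \left(- \frac{1}{92}\right) - 44193\right) = 44243 \left(\frac{22}{23} - 44193\right) = 44243 \left(- \frac{1016417}{23}\right) = - \frac{44969337331}{23}$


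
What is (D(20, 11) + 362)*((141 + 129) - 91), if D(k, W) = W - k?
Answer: 63187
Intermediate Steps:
(D(20, 11) + 362)*((141 + 129) - 91) = ((11 - 1*20) + 362)*((141 + 129) - 91) = ((11 - 20) + 362)*(270 - 91) = (-9 + 362)*179 = 353*179 = 63187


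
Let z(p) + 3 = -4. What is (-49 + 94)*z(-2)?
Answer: -315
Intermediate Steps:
z(p) = -7 (z(p) = -3 - 4 = -7)
(-49 + 94)*z(-2) = (-49 + 94)*(-7) = 45*(-7) = -315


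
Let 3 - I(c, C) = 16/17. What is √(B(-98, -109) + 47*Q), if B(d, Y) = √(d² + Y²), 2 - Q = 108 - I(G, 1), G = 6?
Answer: √(-1411833 + 289*√21485)/17 ≈ 68.838*I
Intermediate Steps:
I(c, C) = 35/17 (I(c, C) = 3 - 16/17 = 35/17)
Q = -1767/17 (Q = 2 - (108 - 1*35/17) = 2 - (108 - 35/17) = 2 - 1*1801/17 = 2 - 1801/17 = -1767/17 ≈ -103.94)
B(d, Y) = √(Y² + d²)
√(B(-98, -109) + 47*Q) = √(√((-109)² + (-98)²) + 47*(-1767/17)) = √(√(11881 + 9604) - 83049/17) = √(√21485 - 83049/17) = √(-83049/17 + √21485)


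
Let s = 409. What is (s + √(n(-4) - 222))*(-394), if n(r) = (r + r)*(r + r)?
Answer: -161146 - 394*I*√158 ≈ -1.6115e+5 - 4952.5*I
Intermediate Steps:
n(r) = 4*r² (n(r) = (2*r)*(2*r) = 4*r²)
(s + √(n(-4) - 222))*(-394) = (409 + √(4*(-4)² - 222))*(-394) = (409 + √(4*16 - 222))*(-394) = (409 + √(64 - 222))*(-394) = (409 + √(-158))*(-394) = (409 + I*√158)*(-394) = -161146 - 394*I*√158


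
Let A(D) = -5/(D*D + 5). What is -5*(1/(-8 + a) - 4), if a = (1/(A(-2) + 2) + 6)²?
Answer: 123495/6217 ≈ 19.864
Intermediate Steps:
A(D) = -5/(5 + D²) (A(D) = -5/(D² + 5) = -5/(5 + D²))
a = 7569/169 (a = (1/(-5/(5 + (-2)²) + 2) + 6)² = (1/(-5/(5 + 4) + 2) + 6)² = (1/(-5/9 + 2) + 6)² = (1/(13/9) + 6)² = (9/13 + 6)² = (87/13)² = 7569/169 ≈ 44.787)
-5*(1/(-8 + a) - 4) = -5*(1/(-8 + 7569/169) - 4) = -5*(1/(6217/169) - 4) = -5*(169/6217 - 4) = -5*(-24699/6217) = 123495/6217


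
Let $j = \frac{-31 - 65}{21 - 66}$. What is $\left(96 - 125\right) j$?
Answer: $- \frac{928}{15} \approx -61.867$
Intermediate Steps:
$j = \frac{32}{15}$ ($j = - \frac{96}{-45} = \left(-96\right) \left(- \frac{1}{45}\right) = \frac{32}{15} \approx 2.1333$)
$\left(96 - 125\right) j = \left(96 - 125\right) \frac{32}{15} = \left(-29\right) \frac{32}{15} = - \frac{928}{15}$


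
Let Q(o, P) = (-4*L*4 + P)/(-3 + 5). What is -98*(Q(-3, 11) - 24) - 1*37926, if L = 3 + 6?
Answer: -29057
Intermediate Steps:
L = 9
Q(o, P) = -72 + P/2 (Q(o, P) = (-4*9*4 + P)/(-3 + 5) = (-36*4 + P)/2 = (-144 + P)*(½) = -72 + P/2)
-98*(Q(-3, 11) - 24) - 1*37926 = -98*((-72 + (½)*11) - 24) - 1*37926 = -98*((-72 + 11/2) - 24) - 37926 = -98*(-133/2 - 24) - 37926 = -98*(-181/2) - 37926 = 8869 - 37926 = -29057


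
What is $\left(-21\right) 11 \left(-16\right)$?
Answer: $3696$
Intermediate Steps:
$\left(-21\right) 11 \left(-16\right) = \left(-231\right) \left(-16\right) = 3696$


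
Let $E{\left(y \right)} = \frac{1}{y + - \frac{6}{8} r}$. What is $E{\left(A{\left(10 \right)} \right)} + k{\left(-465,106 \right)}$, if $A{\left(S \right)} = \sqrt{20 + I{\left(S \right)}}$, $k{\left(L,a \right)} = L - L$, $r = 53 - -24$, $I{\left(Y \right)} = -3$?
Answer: $- \frac{924}{53089} - \frac{16 \sqrt{17}}{53089} \approx -0.018647$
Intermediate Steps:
$r = 77$ ($r = 53 + 24 = 77$)
$k{\left(L,a \right)} = 0$
$A{\left(S \right)} = \sqrt{17}$ ($A{\left(S \right)} = \sqrt{20 - 3} = \sqrt{17}$)
$E{\left(y \right)} = \frac{1}{- \frac{231}{4} + y}$ ($E{\left(y \right)} = \frac{1}{y + - \frac{6}{8} \cdot 77} = \frac{1}{y + \left(-6\right) \frac{1}{8} \cdot 77} = \frac{1}{y - \frac{231}{4}} = \frac{1}{- \frac{231}{4} + y}$)
$E{\left(A{\left(10 \right)} \right)} + k{\left(-465,106 \right)} = \frac{4}{-231 + 4 \sqrt{17}} + 0 = \frac{4}{-231 + 4 \sqrt{17}}$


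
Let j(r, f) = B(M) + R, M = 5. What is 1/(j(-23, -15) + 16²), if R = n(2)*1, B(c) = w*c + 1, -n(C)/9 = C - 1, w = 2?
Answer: 1/258 ≈ 0.0038760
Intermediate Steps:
n(C) = 9 - 9*C (n(C) = -9*(C - 1) = -9*(-1 + C) = 9 - 9*C)
B(c) = 1 + 2*c (B(c) = 2*c + 1 = 1 + 2*c)
R = -9 (R = (9 - 9*2)*1 = (9 - 18)*1 = -9*1 = -9)
j(r, f) = 2 (j(r, f) = (1 + 2*5) - 9 = (1 + 10) - 9 = 11 - 9 = 2)
1/(j(-23, -15) + 16²) = 1/(2 + 16²) = 1/(2 + 256) = 1/258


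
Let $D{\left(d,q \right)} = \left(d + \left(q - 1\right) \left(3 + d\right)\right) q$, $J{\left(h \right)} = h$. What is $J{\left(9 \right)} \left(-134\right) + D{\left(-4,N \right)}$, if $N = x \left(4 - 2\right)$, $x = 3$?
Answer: $-1260$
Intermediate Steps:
$N = 6$ ($N = 3 \left(4 - 2\right) = 3 \cdot 2 = 6$)
$D{\left(d,q \right)} = q \left(d + \left(-1 + q\right) \left(3 + d\right)\right)$ ($D{\left(d,q \right)} = \left(d + \left(-1 + q\right) \left(3 + d\right)\right) q = q \left(d + \left(-1 + q\right) \left(3 + d\right)\right)$)
$J{\left(9 \right)} \left(-134\right) + D{\left(-4,N \right)} = 9 \left(-134\right) + 6 \left(-3 + 3 \cdot 6 - 24\right) = -1206 + 6 \left(-3 + 18 - 24\right) = -1206 + 6 \left(-9\right) = -1206 - 54 = -1260$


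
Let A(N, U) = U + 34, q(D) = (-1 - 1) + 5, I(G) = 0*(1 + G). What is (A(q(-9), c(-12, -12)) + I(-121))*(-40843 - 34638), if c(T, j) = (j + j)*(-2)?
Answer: -6189442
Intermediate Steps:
c(T, j) = -4*j (c(T, j) = (2*j)*(-2) = -4*j)
I(G) = 0
q(D) = 3 (q(D) = -2 + 5 = 3)
A(N, U) = 34 + U
(A(q(-9), c(-12, -12)) + I(-121))*(-40843 - 34638) = ((34 - 4*(-12)) + 0)*(-40843 - 34638) = ((34 + 48) + 0)*(-75481) = (82 + 0)*(-75481) = 82*(-75481) = -6189442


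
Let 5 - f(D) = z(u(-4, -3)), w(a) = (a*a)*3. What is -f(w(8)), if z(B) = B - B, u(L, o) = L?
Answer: -5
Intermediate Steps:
z(B) = 0
w(a) = 3*a² (w(a) = a²*3 = 3*a²)
f(D) = 5 (f(D) = 5 - 1*0 = 5 + 0 = 5)
-f(w(8)) = -1*5 = -5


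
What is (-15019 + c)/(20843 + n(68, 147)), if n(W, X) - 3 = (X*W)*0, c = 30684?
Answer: 15665/20846 ≈ 0.75146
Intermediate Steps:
n(W, X) = 3 (n(W, X) = 3 + (X*W)*0 = 3 + (W*X)*0 = 3 + 0 = 3)
(-15019 + c)/(20843 + n(68, 147)) = (-15019 + 30684)/(20843 + 3) = 15665/20846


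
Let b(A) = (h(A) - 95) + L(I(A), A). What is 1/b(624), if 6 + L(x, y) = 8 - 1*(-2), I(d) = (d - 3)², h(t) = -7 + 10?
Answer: -1/88 ≈ -0.011364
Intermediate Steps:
h(t) = 3
I(d) = (-3 + d)²
L(x, y) = 4 (L(x, y) = -6 + (8 - 1*(-2)) = -6 + (8 + 2) = -6 + 10 = 4)
b(A) = -88 (b(A) = (3 - 95) + 4 = -92 + 4 = -88)
1/b(624) = 1/(-88) = -1/88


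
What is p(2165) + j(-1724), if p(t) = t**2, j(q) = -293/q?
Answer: 8080776193/1724 ≈ 4.6872e+6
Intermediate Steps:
p(2165) + j(-1724) = 2165**2 - 293/(-1724) = 4687225 - 293*(-1/1724) = 4687225 + 293/1724 = 8080776193/1724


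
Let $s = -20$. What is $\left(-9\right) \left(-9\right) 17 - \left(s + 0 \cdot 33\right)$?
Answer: $1397$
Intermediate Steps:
$\left(-9\right) \left(-9\right) 17 - \left(s + 0 \cdot 33\right) = \left(-9\right) \left(-9\right) 17 - \left(-20 + 0 \cdot 33\right) = 81 \cdot 17 - \left(-20 + 0\right) = 1377 - -20 = 1377 + 20 = 1397$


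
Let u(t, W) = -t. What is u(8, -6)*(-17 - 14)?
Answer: 248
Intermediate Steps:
u(8, -6)*(-17 - 14) = (-1*8)*(-17 - 14) = -8*(-31) = 248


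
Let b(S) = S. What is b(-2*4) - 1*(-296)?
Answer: 288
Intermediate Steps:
b(-2*4) - 1*(-296) = -2*4 - 1*(-296) = -8 + 296 = 288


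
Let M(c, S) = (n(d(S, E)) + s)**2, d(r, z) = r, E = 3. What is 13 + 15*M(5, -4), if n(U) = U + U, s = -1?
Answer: 1228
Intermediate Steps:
n(U) = 2*U
M(c, S) = (-1 + 2*S)**2 (M(c, S) = (2*S - 1)**2 = (-1 + 2*S)**2)
13 + 15*M(5, -4) = 13 + 15*(-1 + 2*(-4))**2 = 13 + 15*(-1 - 8)**2 = 13 + 15*(-9)**2 = 13 + 15*81 = 13 + 1215 = 1228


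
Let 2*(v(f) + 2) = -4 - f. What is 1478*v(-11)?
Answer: 2217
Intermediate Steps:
v(f) = -4 - f/2 (v(f) = -2 + (-4 - f)/2 = -2 + (-2 - f/2) = -4 - f/2)
1478*v(-11) = 1478*(-4 - ½*(-11)) = 1478*(-4 + 11/2) = 1478*(3/2) = 2217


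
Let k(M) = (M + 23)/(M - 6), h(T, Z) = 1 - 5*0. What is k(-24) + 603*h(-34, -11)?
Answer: 18091/30 ≈ 603.03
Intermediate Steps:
h(T, Z) = 1 (h(T, Z) = 1 + 0 = 1)
k(M) = (23 + M)/(-6 + M)
k(-24) + 603*h(-34, -11) = (23 - 24)/(-6 - 24) + 603*1 = -1/(-30) + 603 = -1/30*(-1) + 603 = 1/30 + 603 = 18091/30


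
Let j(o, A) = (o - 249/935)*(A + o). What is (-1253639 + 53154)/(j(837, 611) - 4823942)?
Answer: 1122453475/3377548762 ≈ 0.33233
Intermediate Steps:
j(o, A) = (-249/935 + o)*(A + o) (j(o, A) = (o - 249*1/935)*(A + o) = (o - 249/935)*(A + o) = (-249/935 + o)*(A + o))
(-1253639 + 53154)/(j(837, 611) - 4823942) = (-1253639 + 53154)/((837² - 249/935*611 - 249/935*837 + 611*837) - 4823942) = -1200485/((700569 - 152139/935 - 208413/935 + 511407) - 4823942) = -1200485/(1132837008/935 - 4823942) = -1200485/(-3377548762/935) = -1200485*(-935/3377548762) = 1122453475/3377548762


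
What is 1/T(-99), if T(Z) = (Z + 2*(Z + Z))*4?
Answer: -1/1980 ≈ -0.00050505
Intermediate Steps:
T(Z) = 20*Z (T(Z) = (Z + 2*(2*Z))*4 = (Z + 4*Z)*4 = (5*Z)*4 = 20*Z)
1/T(-99) = 1/(20*(-99)) = 1/(-1980) = -1/1980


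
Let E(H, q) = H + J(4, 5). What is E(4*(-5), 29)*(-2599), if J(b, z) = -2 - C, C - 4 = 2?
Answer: 72772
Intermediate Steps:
C = 6 (C = 4 + 2 = 6)
J(b, z) = -8 (J(b, z) = -2 - 1*6 = -2 - 6 = -8)
E(H, q) = -8 + H (E(H, q) = H - 8 = -8 + H)
E(4*(-5), 29)*(-2599) = (-8 + 4*(-5))*(-2599) = (-8 - 20)*(-2599) = -28*(-2599) = 72772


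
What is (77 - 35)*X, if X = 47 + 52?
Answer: 4158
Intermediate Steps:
X = 99
(77 - 35)*X = (77 - 35)*99 = 42*99 = 4158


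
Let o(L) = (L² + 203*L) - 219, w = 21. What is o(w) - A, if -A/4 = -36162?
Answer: -140163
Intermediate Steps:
A = 144648 (A = -4*(-36162) = 144648)
o(L) = -219 + L² + 203*L
o(w) - A = (-219 + 21² + 203*21) - 1*144648 = (-219 + 441 + 4263) - 144648 = 4485 - 144648 = -140163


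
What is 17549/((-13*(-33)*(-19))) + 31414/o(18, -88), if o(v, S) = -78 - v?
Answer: -14318901/43472 ≈ -329.38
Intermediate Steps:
17549/((-13*(-33)*(-19))) + 31414/o(18, -88) = 17549/((-13*(-33)*(-19))) + 31414/(-78 - 1*18) = 17549/((429*(-19))) + 31414/(-78 - 18) = 17549/(-8151) + 31414/(-96) = 17549*(-1/8151) + 31414*(-1/96) = -17549/8151 - 15707/48 = -14318901/43472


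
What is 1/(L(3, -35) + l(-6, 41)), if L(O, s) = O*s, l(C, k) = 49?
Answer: -1/56 ≈ -0.017857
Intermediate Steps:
1/(L(3, -35) + l(-6, 41)) = 1/(3*(-35) + 49) = 1/(-105 + 49) = 1/(-56) = -1/56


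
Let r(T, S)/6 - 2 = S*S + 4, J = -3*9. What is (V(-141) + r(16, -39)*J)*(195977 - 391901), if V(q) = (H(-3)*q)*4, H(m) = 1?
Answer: 48577004712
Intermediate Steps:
J = -27
V(q) = 4*q (V(q) = (1*q)*4 = q*4 = 4*q)
r(T, S) = 36 + 6*S² (r(T, S) = 12 + 6*(S*S + 4) = 12 + 6*(S² + 4) = 12 + 6*(4 + S²) = 12 + (24 + 6*S²) = 36 + 6*S²)
(V(-141) + r(16, -39)*J)*(195977 - 391901) = (4*(-141) + (36 + 6*(-39)²)*(-27))*(195977 - 391901) = (-564 + (36 + 6*1521)*(-27))*(-195924) = (-564 + (36 + 9126)*(-27))*(-195924) = (-564 + 9162*(-27))*(-195924) = (-564 - 247374)*(-195924) = -247938*(-195924) = 48577004712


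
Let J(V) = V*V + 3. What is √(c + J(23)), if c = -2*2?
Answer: 4*√33 ≈ 22.978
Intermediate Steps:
J(V) = 3 + V² (J(V) = V² + 3 = 3 + V²)
c = -4
√(c + J(23)) = √(-4 + (3 + 23²)) = √(-4 + (3 + 529)) = √(-4 + 532) = √528 = 4*√33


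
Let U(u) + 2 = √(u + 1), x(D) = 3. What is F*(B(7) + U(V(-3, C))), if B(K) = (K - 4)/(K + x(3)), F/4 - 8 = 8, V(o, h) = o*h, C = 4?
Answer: -544/5 + 64*I*√11 ≈ -108.8 + 212.26*I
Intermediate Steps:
V(o, h) = h*o
F = 64 (F = 32 + 4*8 = 32 + 32 = 64)
U(u) = -2 + √(1 + u) (U(u) = -2 + √(u + 1) = -2 + √(1 + u))
B(K) = (-4 + K)/(3 + K) (B(K) = (K - 4)/(K + 3) = (-4 + K)/(3 + K))
F*(B(7) + U(V(-3, C))) = 64*((-4 + 7)/(3 + 7) + (-2 + √(1 + 4*(-3)))) = 64*(3/10 + (-2 + √(1 - 12))) = 64*((⅒)*3 + (-2 + √(-11))) = 64*(3/10 + (-2 + I*√11)) = 64*(-17/10 + I*√11) = -544/5 + 64*I*√11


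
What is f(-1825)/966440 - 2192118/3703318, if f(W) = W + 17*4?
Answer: -1062528624823/1789517323960 ≈ -0.59375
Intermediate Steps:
f(W) = 68 + W (f(W) = W + 68 = 68 + W)
f(-1825)/966440 - 2192118/3703318 = (68 - 1825)/966440 - 2192118/3703318 = -1757*1/966440 - 2192118*1/3703318 = -1757/966440 - 1096059/1851659 = -1062528624823/1789517323960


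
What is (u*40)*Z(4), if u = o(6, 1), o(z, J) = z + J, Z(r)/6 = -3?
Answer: -5040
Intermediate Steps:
Z(r) = -18 (Z(r) = 6*(-3) = -18)
o(z, J) = J + z
u = 7 (u = 1 + 6 = 7)
(u*40)*Z(4) = (7*40)*(-18) = 280*(-18) = -5040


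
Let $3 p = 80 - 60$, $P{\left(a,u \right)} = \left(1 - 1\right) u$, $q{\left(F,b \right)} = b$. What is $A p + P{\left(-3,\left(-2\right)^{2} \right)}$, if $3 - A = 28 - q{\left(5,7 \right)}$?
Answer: $-120$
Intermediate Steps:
$P{\left(a,u \right)} = 0$ ($P{\left(a,u \right)} = 0 u = 0$)
$p = \frac{20}{3}$ ($p = \frac{80 - 60}{3} = \frac{1}{3} \cdot 20 = \frac{20}{3} \approx 6.6667$)
$A = -18$ ($A = 3 - \left(28 - 7\right) = 3 - 21 = -18$)
$A p + P{\left(-3,\left(-2\right)^{2} \right)} = \left(-18\right) \frac{20}{3} + 0 = -120 + 0 = -120$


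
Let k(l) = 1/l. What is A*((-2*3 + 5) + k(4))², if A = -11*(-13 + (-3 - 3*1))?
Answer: 1881/16 ≈ 117.56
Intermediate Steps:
A = 209 (A = -11*(-13 + (-3 - 3)) = -11*(-13 - 6) = -11*(-19) = 209)
A*((-2*3 + 5) + k(4))² = 209*((-2*3 + 5) + 1/4)² = 209*((-6 + 5) + ¼)² = 209*(-1 + ¼)² = 209*(-¾)² = 209*(9/16) = 1881/16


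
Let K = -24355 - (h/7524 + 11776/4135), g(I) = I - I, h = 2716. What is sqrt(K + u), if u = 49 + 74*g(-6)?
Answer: I*sqrt(163401836937366665)/2592645 ≈ 155.91*I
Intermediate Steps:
g(I) = 0
u = 49 (u = 49 + 74*0 = 49 + 0 = 49)
K = -189456565246/7777935 (K = -24355 - (2716/7524 + 11776/4135) = -24355 - (2716*(1/7524) + 11776*(1/4135)) = -24355 - (679/1881 + 11776/4135) = -24355 - 1*24958321/7777935 = -24355 - 24958321/7777935 = -189456565246/7777935 ≈ -24358.)
sqrt(K + u) = sqrt(-189456565246/7777935 + 49) = sqrt(-189075446431/7777935) = I*sqrt(163401836937366665)/2592645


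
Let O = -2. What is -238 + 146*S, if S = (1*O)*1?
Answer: -530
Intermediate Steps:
S = -2 (S = (1*(-2))*1 = -2*1 = -2)
-238 + 146*S = -238 + 146*(-2) = -238 - 292 = -530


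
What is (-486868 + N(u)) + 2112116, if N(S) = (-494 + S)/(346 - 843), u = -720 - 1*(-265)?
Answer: 807749205/497 ≈ 1.6253e+6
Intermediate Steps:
u = -455 (u = -720 + 265 = -455)
N(S) = 494/497 - S/497 (N(S) = (-494 + S)/(-497) = (-494 + S)*(-1/497) = 494/497 - S/497)
(-486868 + N(u)) + 2112116 = (-486868 + (494/497 - 1/497*(-455))) + 2112116 = (-486868 + (494/497 + 65/71)) + 2112116 = (-486868 + 949/497) + 2112116 = -241972447/497 + 2112116 = 807749205/497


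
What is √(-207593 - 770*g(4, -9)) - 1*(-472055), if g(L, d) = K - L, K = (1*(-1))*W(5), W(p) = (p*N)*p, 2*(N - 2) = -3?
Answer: 472055 + 2*I*√48722 ≈ 4.7206e+5 + 441.46*I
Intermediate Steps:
N = ½ (N = 2 + (½)*(-3) = 2 - 3/2 = ½ ≈ 0.50000)
W(p) = p²/2 (W(p) = (p*(½))*p = (p/2)*p = p²/2)
K = -25/2 (K = (1*(-1))*((½)*5²) = -25/2 ≈ -12.500)
g(L, d) = -25/2 - L
√(-207593 - 770*g(4, -9)) - 1*(-472055) = √(-207593 - 770*(-25/2 - 1*4)) - 1*(-472055) = √(-207593 - 770*(-25/2 - 4)) + 472055 = √(-207593 - 770*(-33/2)) + 472055 = √(-207593 + 12705) + 472055 = √(-194888) + 472055 = 2*I*√48722 + 472055 = 472055 + 2*I*√48722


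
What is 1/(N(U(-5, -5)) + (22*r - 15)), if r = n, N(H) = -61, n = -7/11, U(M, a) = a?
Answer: -1/90 ≈ -0.011111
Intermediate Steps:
n = -7/11 (n = -7*1/11 = -7/11 ≈ -0.63636)
r = -7/11 ≈ -0.63636
1/(N(U(-5, -5)) + (22*r - 15)) = 1/(-61 + (22*(-7/11) - 15)) = 1/(-61 + (-14 - 15)) = 1/(-61 - 29) = 1/(-90) = -1/90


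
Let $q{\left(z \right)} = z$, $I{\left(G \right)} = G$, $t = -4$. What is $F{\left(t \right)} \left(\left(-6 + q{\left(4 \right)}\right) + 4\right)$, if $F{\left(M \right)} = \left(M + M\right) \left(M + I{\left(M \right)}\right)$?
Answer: $128$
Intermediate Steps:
$F{\left(M \right)} = 4 M^{2}$ ($F{\left(M \right)} = \left(M + M\right) \left(M + M\right) = 2 M 2 M = 4 M^{2}$)
$F{\left(t \right)} \left(\left(-6 + q{\left(4 \right)}\right) + 4\right) = 4 \left(-4\right)^{2} \left(\left(-6 + 4\right) + 4\right) = 4 \cdot 16 \left(-2 + 4\right) = 64 \cdot 2 = 128$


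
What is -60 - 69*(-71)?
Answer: 4839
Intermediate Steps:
-60 - 69*(-71) = -60 + 4899 = 4839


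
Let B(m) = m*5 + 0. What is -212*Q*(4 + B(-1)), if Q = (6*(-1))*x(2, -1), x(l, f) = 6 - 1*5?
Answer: -1272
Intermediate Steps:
x(l, f) = 1 (x(l, f) = 6 - 5 = 1)
Q = -6 (Q = (6*(-1))*1 = -6*1 = -6)
B(m) = 5*m (B(m) = 5*m + 0 = 5*m)
-212*Q*(4 + B(-1)) = -(-1272)*(4 + 5*(-1)) = -(-1272)*(4 - 5) = -(-1272)*(-1) = -212*6 = -1272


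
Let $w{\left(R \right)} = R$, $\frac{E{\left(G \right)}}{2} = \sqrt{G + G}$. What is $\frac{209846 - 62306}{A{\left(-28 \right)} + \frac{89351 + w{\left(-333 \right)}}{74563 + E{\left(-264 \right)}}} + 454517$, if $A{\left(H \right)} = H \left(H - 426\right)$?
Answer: $\frac{34035820525291574048209}{74881580897097467} + \frac{8755810480 i \sqrt{33}}{74881580897097467} \approx 4.5453 \cdot 10^{5} + 6.717 \cdot 10^{-7} i$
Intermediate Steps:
$A{\left(H \right)} = H \left(-426 + H\right)$
$E{\left(G \right)} = 2 \sqrt{2} \sqrt{G}$ ($E{\left(G \right)} = 2 \sqrt{G + G} = 2 \sqrt{2 G} = 2 \sqrt{2} \sqrt{G}$)
$\frac{209846 - 62306}{A{\left(-28 \right)} + \frac{89351 + w{\left(-333 \right)}}{74563 + E{\left(-264 \right)}}} + 454517 = \frac{209846 - 62306}{- 28 \left(-426 - 28\right) + \frac{89351 - 333}{74563 + 2 \sqrt{2} \sqrt{-264}}} + 454517 = \frac{147540}{\left(-28\right) \left(-454\right) + \frac{89018}{74563 + 2 \sqrt{2} \cdot 2 i \sqrt{66}}} + 454517 = \frac{147540}{12712 + \frac{89018}{74563 + 8 i \sqrt{33}}} + 454517 = 454517 + \frac{147540}{12712 + \frac{89018}{74563 + 8 i \sqrt{33}}}$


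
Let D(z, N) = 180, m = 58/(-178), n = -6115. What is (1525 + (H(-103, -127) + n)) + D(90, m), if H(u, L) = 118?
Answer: -4292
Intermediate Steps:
m = -29/89 (m = 58*(-1/178) = -29/89 ≈ -0.32584)
(1525 + (H(-103, -127) + n)) + D(90, m) = (1525 + (118 - 6115)) + 180 = (1525 - 5997) + 180 = -4472 + 180 = -4292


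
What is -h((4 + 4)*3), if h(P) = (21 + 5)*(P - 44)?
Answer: 520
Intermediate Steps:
h(P) = -1144 + 26*P (h(P) = 26*(-44 + P) = -1144 + 26*P)
-h((4 + 4)*3) = -(-1144 + 26*((4 + 4)*3)) = -(-1144 + 26*(8*3)) = -(-1144 + 26*24) = -(-1144 + 624) = -1*(-520) = 520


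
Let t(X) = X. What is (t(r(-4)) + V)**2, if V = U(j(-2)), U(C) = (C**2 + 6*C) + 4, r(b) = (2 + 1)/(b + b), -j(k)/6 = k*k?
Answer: 12145225/64 ≈ 1.8977e+5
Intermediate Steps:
j(k) = -6*k**2 (j(k) = -6*k*k = -6*k**2)
r(b) = 3/(2*b) (r(b) = 3/((2*b)) = 3*(1/(2*b)) = 3/(2*b))
U(C) = 4 + C**2 + 6*C
V = 436 (V = 4 + (-6*(-2)**2)**2 + 6*(-6*(-2)**2) = 4 + (-6*4)**2 + 6*(-6*4) = 4 + (-24)**2 + 6*(-24) = 4 + 576 - 144 = 436)
(t(r(-4)) + V)**2 = ((3/2)/(-4) + 436)**2 = ((3/2)*(-1/4) + 436)**2 = (-3/8 + 436)**2 = (3485/8)**2 = 12145225/64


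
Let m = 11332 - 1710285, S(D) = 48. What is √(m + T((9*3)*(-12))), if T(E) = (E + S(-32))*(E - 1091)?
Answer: I*√1308413 ≈ 1143.9*I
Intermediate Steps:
m = -1698953
T(E) = (-1091 + E)*(48 + E) (T(E) = (E + 48)*(E - 1091) = (48 + E)*(-1091 + E) = (-1091 + E)*(48 + E))
√(m + T((9*3)*(-12))) = √(-1698953 + (-52368 + ((9*3)*(-12))² - 1043*9*3*(-12))) = √(-1698953 + (-52368 + (27*(-12))² - 28161*(-12))) = √(-1698953 + (-52368 + (-324)² - 1043*(-324))) = √(-1698953 + (-52368 + 104976 + 337932)) = √(-1698953 + 390540) = √(-1308413) = I*√1308413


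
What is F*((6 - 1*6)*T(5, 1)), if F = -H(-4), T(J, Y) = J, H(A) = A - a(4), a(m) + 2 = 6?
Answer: 0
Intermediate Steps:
a(m) = 4 (a(m) = -2 + 6 = 4)
H(A) = -4 + A (H(A) = A - 1*4 = A - 4 = -4 + A)
F = 8 (F = -(-4 - 4) = -1*(-8) = 8)
F*((6 - 1*6)*T(5, 1)) = 8*((6 - 1*6)*5) = 8*((6 - 6)*5) = 8*(0*5) = 8*0 = 0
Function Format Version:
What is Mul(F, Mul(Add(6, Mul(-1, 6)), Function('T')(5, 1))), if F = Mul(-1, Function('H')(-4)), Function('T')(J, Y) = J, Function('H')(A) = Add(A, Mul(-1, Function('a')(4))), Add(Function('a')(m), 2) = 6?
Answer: 0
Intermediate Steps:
Function('a')(m) = 4 (Function('a')(m) = Add(-2, 6) = 4)
Function('H')(A) = Add(-4, A) (Function('H')(A) = Add(A, Mul(-1, 4)) = Add(A, -4) = Add(-4, A))
F = 8 (F = Mul(-1, Add(-4, -4)) = Mul(-1, -8) = 8)
Mul(F, Mul(Add(6, Mul(-1, 6)), Function('T')(5, 1))) = Mul(8, Mul(Add(6, Mul(-1, 6)), 5)) = Mul(8, Mul(Add(6, -6), 5)) = Mul(8, Mul(0, 5)) = Mul(8, 0) = 0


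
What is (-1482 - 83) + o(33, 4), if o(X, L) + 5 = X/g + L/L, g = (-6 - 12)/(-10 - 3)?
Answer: -9271/6 ≈ -1545.2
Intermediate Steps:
g = 18/13 (g = -18/(-13) = -18*(-1/13) = 18/13 ≈ 1.3846)
o(X, L) = -4 + 13*X/18 (o(X, L) = -5 + (X/(18/13) + L/L) = -5 + (X*(13/18) + 1) = -5 + (13*X/18 + 1) = -5 + (1 + 13*X/18) = -4 + 13*X/18)
(-1482 - 83) + o(33, 4) = (-1482 - 83) + (-4 + (13/18)*33) = -1565 + (-4 + 143/6) = -1565 + 119/6 = -9271/6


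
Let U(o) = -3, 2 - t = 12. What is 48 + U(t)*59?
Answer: -129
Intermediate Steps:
t = -10 (t = 2 - 1*12 = 2 - 12 = -10)
48 + U(t)*59 = 48 - 3*59 = 48 - 177 = -129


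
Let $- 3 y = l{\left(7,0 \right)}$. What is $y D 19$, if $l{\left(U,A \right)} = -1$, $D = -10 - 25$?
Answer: $- \frac{665}{3} \approx -221.67$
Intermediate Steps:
$D = -35$
$y = \frac{1}{3}$ ($y = \left(- \frac{1}{3}\right) \left(-1\right) = \frac{1}{3} \approx 0.33333$)
$y D 19 = \frac{1}{3} \left(-35\right) 19 = \left(- \frac{35}{3}\right) 19 = - \frac{665}{3}$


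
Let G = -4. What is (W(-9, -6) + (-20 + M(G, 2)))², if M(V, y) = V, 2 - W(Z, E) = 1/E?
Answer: 17161/36 ≈ 476.69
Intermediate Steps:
W(Z, E) = 2 - 1/E
(W(-9, -6) + (-20 + M(G, 2)))² = ((2 - 1/(-6)) + (-20 - 4))² = ((2 - 1*(-⅙)) - 24)² = ((2 + ⅙) - 24)² = (13/6 - 24)² = (-131/6)² = 17161/36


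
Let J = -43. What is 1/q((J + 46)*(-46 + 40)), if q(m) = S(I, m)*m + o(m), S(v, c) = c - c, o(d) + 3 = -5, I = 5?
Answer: -⅛ ≈ -0.12500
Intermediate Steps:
o(d) = -8 (o(d) = -3 - 5 = -8)
S(v, c) = 0
q(m) = -8 (q(m) = 0*m - 8 = 0 - 8 = -8)
1/q((J + 46)*(-46 + 40)) = 1/(-8) = -⅛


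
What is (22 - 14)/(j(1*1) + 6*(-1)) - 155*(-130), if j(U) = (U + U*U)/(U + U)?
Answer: 100742/5 ≈ 20148.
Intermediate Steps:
j(U) = (U + U²)/(2*U) (j(U) = (U + U²)/((2*U)) = (U + U²)*(1/(2*U)) = (U + U²)/(2*U))
(22 - 14)/(j(1*1) + 6*(-1)) - 155*(-130) = (22 - 14)/((½ + (1*1)/2) + 6*(-1)) - 155*(-130) = 8/((½ + (½)*1) - 6) + 20150 = 8/((½ + ½) - 6) + 20150 = 8/(1 - 6) + 20150 = 8/(-5) + 20150 = 8*(-⅕) + 20150 = -8/5 + 20150 = 100742/5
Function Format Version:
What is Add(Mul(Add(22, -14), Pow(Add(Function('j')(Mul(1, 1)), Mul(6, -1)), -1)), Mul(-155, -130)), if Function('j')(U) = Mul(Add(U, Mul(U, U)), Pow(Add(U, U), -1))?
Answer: Rational(100742, 5) ≈ 20148.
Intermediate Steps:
Function('j')(U) = Mul(Rational(1, 2), Pow(U, -1), Add(U, Pow(U, 2))) (Function('j')(U) = Mul(Add(U, Pow(U, 2)), Pow(Mul(2, U), -1)) = Mul(Add(U, Pow(U, 2)), Mul(Rational(1, 2), Pow(U, -1))) = Mul(Rational(1, 2), Pow(U, -1), Add(U, Pow(U, 2))))
Add(Mul(Add(22, -14), Pow(Add(Function('j')(Mul(1, 1)), Mul(6, -1)), -1)), Mul(-155, -130)) = Add(Mul(Add(22, -14), Pow(Add(Add(Rational(1, 2), Mul(Rational(1, 2), Mul(1, 1))), Mul(6, -1)), -1)), Mul(-155, -130)) = Add(Mul(8, Pow(Add(Add(Rational(1, 2), Mul(Rational(1, 2), 1)), -6), -1)), 20150) = Add(Mul(8, Pow(Add(Add(Rational(1, 2), Rational(1, 2)), -6), -1)), 20150) = Add(Mul(8, Pow(Add(1, -6), -1)), 20150) = Add(Mul(8, Pow(-5, -1)), 20150) = Add(Mul(8, Rational(-1, 5)), 20150) = Add(Rational(-8, 5), 20150) = Rational(100742, 5)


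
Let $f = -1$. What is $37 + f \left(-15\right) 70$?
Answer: $1087$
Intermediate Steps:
$37 + f \left(-15\right) 70 = 37 + \left(-1\right) \left(-15\right) 70 = 37 + 15 \cdot 70 = 37 + 1050 = 1087$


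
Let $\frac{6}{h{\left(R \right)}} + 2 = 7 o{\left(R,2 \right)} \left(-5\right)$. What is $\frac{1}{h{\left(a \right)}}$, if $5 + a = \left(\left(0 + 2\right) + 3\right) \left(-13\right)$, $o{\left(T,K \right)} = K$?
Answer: $-12$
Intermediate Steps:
$a = -70$ ($a = -5 + \left(\left(0 + 2\right) + 3\right) \left(-13\right) = -5 + \left(2 + 3\right) \left(-13\right) = -5 + 5 \left(-13\right) = -5 - 65 = -70$)
$h{\left(R \right)} = - \frac{1}{12}$ ($h{\left(R \right)} = \frac{6}{-2 + 7 \cdot 2 \left(-5\right)} = \frac{6}{-2 + 14 \left(-5\right)} = \frac{6}{-2 - 70} = \frac{6}{-72} = 6 \left(- \frac{1}{72}\right) = - \frac{1}{12}$)
$\frac{1}{h{\left(a \right)}} = \frac{1}{- \frac{1}{12}} = -12$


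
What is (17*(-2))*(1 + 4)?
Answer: -170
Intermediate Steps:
(17*(-2))*(1 + 4) = -34*5 = -170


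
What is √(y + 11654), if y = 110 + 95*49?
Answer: √16419 ≈ 128.14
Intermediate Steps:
y = 4765 (y = 110 + 4655 = 4765)
√(y + 11654) = √(4765 + 11654) = √16419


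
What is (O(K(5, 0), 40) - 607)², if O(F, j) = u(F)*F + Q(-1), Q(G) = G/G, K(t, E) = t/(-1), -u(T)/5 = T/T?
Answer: 337561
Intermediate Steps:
u(T) = -5 (u(T) = -5*T/T = -5*1 = -5)
K(t, E) = -t (K(t, E) = t*(-1) = -t)
Q(G) = 1
O(F, j) = 1 - 5*F (O(F, j) = -5*F + 1 = 1 - 5*F)
(O(K(5, 0), 40) - 607)² = ((1 - (-5)*5) - 607)² = ((1 - 5*(-5)) - 607)² = ((1 + 25) - 607)² = (26 - 607)² = (-581)² = 337561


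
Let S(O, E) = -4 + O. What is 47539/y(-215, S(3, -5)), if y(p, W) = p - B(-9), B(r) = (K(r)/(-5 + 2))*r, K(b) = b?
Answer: -47539/188 ≈ -252.87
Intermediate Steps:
B(r) = -r²/3 (B(r) = (r/(-5 + 2))*r = (r/(-3))*r = (r*(-⅓))*r = (-r/3)*r = -r²/3)
y(p, W) = 27 + p (y(p, W) = p - (-1)*(-9)²/3 = p - (-1)*81/3 = p - 1*(-27) = p + 27 = 27 + p)
47539/y(-215, S(3, -5)) = 47539/(27 - 215) = 47539/(-188) = 47539*(-1/188) = -47539/188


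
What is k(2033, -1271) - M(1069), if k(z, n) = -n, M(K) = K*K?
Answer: -1141490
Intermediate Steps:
M(K) = K**2
k(2033, -1271) - M(1069) = -1*(-1271) - 1*1069**2 = 1271 - 1*1142761 = 1271 - 1142761 = -1141490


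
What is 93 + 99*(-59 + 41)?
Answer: -1689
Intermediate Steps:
93 + 99*(-59 + 41) = 93 + 99*(-18) = 93 - 1782 = -1689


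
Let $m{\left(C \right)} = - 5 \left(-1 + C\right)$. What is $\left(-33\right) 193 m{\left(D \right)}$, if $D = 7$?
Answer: $191070$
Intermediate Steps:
$m{\left(C \right)} = 5 - 5 C$
$\left(-33\right) 193 m{\left(D \right)} = \left(-33\right) 193 \left(5 - 35\right) = - 6369 \left(5 - 35\right) = \left(-6369\right) \left(-30\right) = 191070$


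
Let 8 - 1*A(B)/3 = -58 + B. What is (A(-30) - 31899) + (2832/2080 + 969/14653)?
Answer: -60212758239/1904890 ≈ -31610.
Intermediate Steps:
A(B) = 198 - 3*B (A(B) = 24 - 3*(-58 + B) = 24 + (174 - 3*B) = 198 - 3*B)
(A(-30) - 31899) + (2832/2080 + 969/14653) = ((198 - 3*(-30)) - 31899) + (2832/2080 + 969/14653) = ((198 + 90) - 31899) + (2832*(1/2080) + 969*(1/14653)) = (288 - 31899) + (177/130 + 969/14653) = -31611 + 2719551/1904890 = -60212758239/1904890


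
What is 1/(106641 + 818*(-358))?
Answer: -1/186203 ≈ -5.3705e-6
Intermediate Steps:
1/(106641 + 818*(-358)) = 1/(106641 - 292844) = 1/(-186203) = -1/186203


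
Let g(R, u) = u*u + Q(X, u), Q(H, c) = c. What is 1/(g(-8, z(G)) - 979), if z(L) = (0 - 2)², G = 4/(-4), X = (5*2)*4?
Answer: -1/959 ≈ -0.0010428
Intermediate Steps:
X = 40 (X = 10*4 = 40)
G = -1 (G = 4*(-¼) = -1)
z(L) = 4 (z(L) = (-2)² = 4)
g(R, u) = u + u² (g(R, u) = u*u + u = u² + u = u + u²)
1/(g(-8, z(G)) - 979) = 1/(4*(1 + 4) - 979) = 1/(4*5 - 979) = 1/(20 - 979) = 1/(-959) = -1/959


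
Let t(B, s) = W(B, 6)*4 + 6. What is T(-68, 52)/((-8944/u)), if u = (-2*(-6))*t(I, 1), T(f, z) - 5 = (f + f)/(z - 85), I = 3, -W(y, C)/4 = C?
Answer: 315/286 ≈ 1.1014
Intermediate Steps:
W(y, C) = -4*C
t(B, s) = -90 (t(B, s) = -4*6*4 + 6 = -24*4 + 6 = -96 + 6 = -90)
T(f, z) = 5 + 2*f/(-85 + z) (T(f, z) = 5 + (f + f)/(z - 85) = 5 + (2*f)/(-85 + z) = 5 + 2*f/(-85 + z))
u = -1080 (u = -2*(-6)*(-90) = 12*(-90) = -1080)
T(-68, 52)/((-8944/u)) = ((-425 + 2*(-68) + 5*52)/(-85 + 52))/((-8944/(-1080))) = ((-425 - 136 + 260)/(-33))/((-8944*(-1/1080))) = (-1/33*(-301))/(1118/135) = (301/33)*(135/1118) = 315/286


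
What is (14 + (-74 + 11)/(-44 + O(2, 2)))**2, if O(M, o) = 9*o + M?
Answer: 17689/64 ≈ 276.39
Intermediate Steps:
O(M, o) = M + 9*o
(14 + (-74 + 11)/(-44 + O(2, 2)))**2 = (14 + (-74 + 11)/(-44 + (2 + 9*2)))**2 = (14 - 63/(-44 + (2 + 18)))**2 = (14 - 63/(-44 + 20))**2 = (14 - 63/(-24))**2 = (14 - 63*(-1/24))**2 = (14 + 21/8)**2 = (133/8)**2 = 17689/64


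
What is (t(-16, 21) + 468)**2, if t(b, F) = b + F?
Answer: 223729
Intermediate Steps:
t(b, F) = F + b
(t(-16, 21) + 468)**2 = ((21 - 16) + 468)**2 = (5 + 468)**2 = 473**2 = 223729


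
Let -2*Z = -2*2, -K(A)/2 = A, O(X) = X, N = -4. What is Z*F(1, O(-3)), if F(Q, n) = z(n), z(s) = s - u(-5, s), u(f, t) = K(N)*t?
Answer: 42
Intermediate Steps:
K(A) = -2*A
u(f, t) = 8*t (u(f, t) = (-2*(-4))*t = 8*t)
z(s) = -7*s (z(s) = s - 8*s = -7*s)
F(Q, n) = -7*n
Z = 2 (Z = -(-1)*2 = -½*(-4) = 2)
Z*F(1, O(-3)) = 2*(-7*(-3)) = 2*21 = 42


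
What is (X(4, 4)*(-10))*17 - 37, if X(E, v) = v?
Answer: -717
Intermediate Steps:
(X(4, 4)*(-10))*17 - 37 = (4*(-10))*17 - 37 = -40*17 - 37 = -680 - 37 = -717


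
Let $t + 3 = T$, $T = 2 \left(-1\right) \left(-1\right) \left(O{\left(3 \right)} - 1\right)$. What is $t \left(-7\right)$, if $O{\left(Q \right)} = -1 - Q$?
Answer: $91$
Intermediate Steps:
$T = -10$ ($T = 2 \left(-1\right) \left(-1\right) \left(\left(-1 - 3\right) - 1\right) = \left(-2\right) \left(-1\right) \left(\left(-1 - 3\right) - 1\right) = 2 \left(-4 - 1\right) = 2 \left(-5\right) = -10$)
$t = -13$ ($t = -3 - 10 = -13$)
$t \left(-7\right) = \left(-13\right) \left(-7\right) = 91$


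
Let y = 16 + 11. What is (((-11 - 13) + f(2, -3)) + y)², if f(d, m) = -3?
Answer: 0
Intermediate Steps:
y = 27
(((-11 - 13) + f(2, -3)) + y)² = (((-11 - 13) - 3) + 27)² = ((-24 - 3) + 27)² = (-27 + 27)² = 0² = 0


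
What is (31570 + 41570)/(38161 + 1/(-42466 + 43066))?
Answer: 43884000/22896601 ≈ 1.9166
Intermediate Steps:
(31570 + 41570)/(38161 + 1/(-42466 + 43066)) = 73140/(38161 + 1/600) = 73140/(22896601/600) = 73140*(600/22896601) = 43884000/22896601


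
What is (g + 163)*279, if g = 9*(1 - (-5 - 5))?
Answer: 73098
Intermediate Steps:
g = 99 (g = 9*(1 - 1*(-10)) = 9*(1 + 10) = 9*11 = 99)
(g + 163)*279 = (99 + 163)*279 = 262*279 = 73098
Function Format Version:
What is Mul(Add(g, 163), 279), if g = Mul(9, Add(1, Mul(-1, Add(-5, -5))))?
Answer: 73098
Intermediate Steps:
g = 99 (g = Mul(9, Add(1, Mul(-1, -10))) = Mul(9, Add(1, 10)) = Mul(9, 11) = 99)
Mul(Add(g, 163), 279) = Mul(Add(99, 163), 279) = Mul(262, 279) = 73098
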